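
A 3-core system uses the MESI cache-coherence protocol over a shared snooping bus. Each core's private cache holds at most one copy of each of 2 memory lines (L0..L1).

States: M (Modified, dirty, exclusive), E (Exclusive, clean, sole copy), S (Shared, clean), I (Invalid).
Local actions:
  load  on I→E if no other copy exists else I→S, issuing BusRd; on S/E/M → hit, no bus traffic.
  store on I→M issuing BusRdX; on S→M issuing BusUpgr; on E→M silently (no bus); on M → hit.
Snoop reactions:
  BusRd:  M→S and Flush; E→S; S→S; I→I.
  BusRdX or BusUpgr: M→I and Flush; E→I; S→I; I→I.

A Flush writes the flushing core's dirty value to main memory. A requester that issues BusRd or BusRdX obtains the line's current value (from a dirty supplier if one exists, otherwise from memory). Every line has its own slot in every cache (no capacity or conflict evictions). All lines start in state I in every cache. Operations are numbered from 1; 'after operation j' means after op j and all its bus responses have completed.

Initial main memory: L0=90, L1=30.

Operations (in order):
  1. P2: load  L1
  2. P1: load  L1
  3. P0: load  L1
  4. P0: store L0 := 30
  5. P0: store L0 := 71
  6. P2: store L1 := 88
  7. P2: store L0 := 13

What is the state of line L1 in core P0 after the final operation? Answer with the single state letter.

step 1: P2: load  L1  ⟶  IIE  (L1)  txn=BusRd  M[L1]=30
step 2: P1: load  L1  ⟶  ISS  (L1)  txn=BusRd  M[L1]=30
step 3: P0: load  L1  ⟶  SSS  (L1)  txn=BusRd  M[L1]=30
step 4: P0: store L0 := 30  ⟶  MII  (L0)  txn=BusRdX  M[L0]=90
step 5: P0: store L0 := 71  ⟶  MII  (L0)  txn=∅  M[L0]=90
step 6: P2: store L1 := 88  ⟶  IIM  (L1)  txn=BusUpgr  M[L1]=30
step 7: P2: store L0 := 13  ⟶  IIM  (L0)  txn=BusRdX+Flush  M[L0]=71

state = I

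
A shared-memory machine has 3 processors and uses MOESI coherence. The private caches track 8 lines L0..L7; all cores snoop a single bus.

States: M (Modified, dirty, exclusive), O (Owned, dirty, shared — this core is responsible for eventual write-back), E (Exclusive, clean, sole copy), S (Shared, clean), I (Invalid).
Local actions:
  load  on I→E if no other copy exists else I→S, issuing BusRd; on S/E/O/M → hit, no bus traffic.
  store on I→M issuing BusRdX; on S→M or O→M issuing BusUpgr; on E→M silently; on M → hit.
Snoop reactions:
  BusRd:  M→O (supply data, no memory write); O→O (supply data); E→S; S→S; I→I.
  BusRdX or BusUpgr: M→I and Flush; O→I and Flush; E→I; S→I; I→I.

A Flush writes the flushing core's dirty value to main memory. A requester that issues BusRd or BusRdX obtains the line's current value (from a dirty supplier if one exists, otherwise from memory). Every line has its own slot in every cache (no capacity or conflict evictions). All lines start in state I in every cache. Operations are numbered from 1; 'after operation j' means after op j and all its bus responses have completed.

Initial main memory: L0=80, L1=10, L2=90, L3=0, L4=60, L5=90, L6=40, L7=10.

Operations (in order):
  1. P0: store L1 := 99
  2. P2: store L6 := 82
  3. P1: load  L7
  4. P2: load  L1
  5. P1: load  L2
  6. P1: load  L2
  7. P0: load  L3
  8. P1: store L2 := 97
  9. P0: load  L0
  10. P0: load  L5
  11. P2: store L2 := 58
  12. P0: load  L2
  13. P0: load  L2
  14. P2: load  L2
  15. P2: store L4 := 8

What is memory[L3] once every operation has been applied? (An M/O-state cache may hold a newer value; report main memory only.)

1. P0: store L1 := 99  bus=[BusRdX]  L1: P0=M P1=I P2=I  mem[L1]=10
2. P2: store L6 := 82  bus=[BusRdX]  L6: P0=I P1=I P2=M  mem[L6]=40
3. P1: load  L7  bus=[BusRd]  L7: P0=I P1=E P2=I  mem[L7]=10
4. P2: load  L1  bus=[BusRd]  L1: P0=O P1=I P2=S  mem[L1]=10
5. P1: load  L2  bus=[BusRd]  L2: P0=I P1=E P2=I  mem[L2]=90
6. P1: load  L2  bus=[-]  L2: P0=I P1=E P2=I  mem[L2]=90
7. P0: load  L3  bus=[BusRd]  L3: P0=E P1=I P2=I  mem[L3]=0
8. P1: store L2 := 97  bus=[-]  L2: P0=I P1=M P2=I  mem[L2]=90
9. P0: load  L0  bus=[BusRd]  L0: P0=E P1=I P2=I  mem[L0]=80
10. P0: load  L5  bus=[BusRd]  L5: P0=E P1=I P2=I  mem[L5]=90
11. P2: store L2 := 58  bus=[BusRdX,Flush]  L2: P0=I P1=I P2=M  mem[L2]=97
12. P0: load  L2  bus=[BusRd]  L2: P0=S P1=I P2=O  mem[L2]=97
13. P0: load  L2  bus=[-]  L2: P0=S P1=I P2=O  mem[L2]=97
14. P2: load  L2  bus=[-]  L2: P0=S P1=I P2=O  mem[L2]=97
15. P2: store L4 := 8  bus=[BusRdX]  L4: P0=I P1=I P2=M  mem[L4]=60

memory[L3] = 0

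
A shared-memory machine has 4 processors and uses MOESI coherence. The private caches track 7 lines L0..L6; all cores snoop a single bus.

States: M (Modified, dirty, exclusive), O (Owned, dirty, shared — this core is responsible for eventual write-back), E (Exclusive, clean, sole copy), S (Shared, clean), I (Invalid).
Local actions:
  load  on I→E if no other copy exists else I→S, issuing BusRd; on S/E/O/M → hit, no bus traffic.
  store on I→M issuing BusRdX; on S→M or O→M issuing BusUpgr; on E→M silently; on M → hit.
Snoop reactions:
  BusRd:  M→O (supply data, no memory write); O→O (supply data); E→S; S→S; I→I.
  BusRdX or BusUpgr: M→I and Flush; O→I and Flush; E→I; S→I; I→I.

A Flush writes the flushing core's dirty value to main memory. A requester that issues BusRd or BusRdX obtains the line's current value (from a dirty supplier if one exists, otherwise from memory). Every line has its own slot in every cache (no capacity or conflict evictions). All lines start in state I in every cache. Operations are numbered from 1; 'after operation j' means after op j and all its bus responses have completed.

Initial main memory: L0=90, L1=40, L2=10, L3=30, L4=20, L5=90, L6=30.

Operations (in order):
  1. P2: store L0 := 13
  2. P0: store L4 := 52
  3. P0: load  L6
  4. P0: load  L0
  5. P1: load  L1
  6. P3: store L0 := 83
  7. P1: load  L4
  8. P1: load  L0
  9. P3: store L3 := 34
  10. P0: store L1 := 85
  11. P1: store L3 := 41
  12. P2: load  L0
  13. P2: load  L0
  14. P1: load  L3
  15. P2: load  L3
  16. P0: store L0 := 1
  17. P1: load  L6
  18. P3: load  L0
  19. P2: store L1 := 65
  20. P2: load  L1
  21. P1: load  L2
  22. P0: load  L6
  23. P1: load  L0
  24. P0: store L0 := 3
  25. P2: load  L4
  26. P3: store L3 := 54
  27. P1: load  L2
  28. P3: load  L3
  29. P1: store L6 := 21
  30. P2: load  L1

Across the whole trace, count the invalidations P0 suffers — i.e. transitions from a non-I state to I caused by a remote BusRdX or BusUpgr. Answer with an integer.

1. P2: store L0 := 13  bus=[BusRdX]  L0: P0=I P1=I P2=M P3=I  mem[L0]=90
2. P0: store L4 := 52  bus=[BusRdX]  L4: P0=M P1=I P2=I P3=I  mem[L4]=20
3. P0: load  L6  bus=[BusRd]  L6: P0=E P1=I P2=I P3=I  mem[L6]=30
4. P0: load  L0  bus=[BusRd]  L0: P0=S P1=I P2=O P3=I  mem[L0]=90
5. P1: load  L1  bus=[BusRd]  L1: P0=I P1=E P2=I P3=I  mem[L1]=40
6. P3: store L0 := 83  bus=[BusRdX,Flush]  L0: P0=I P1=I P2=I P3=M  mem[L0]=13
7. P1: load  L4  bus=[BusRd]  L4: P0=O P1=S P2=I P3=I  mem[L4]=20
8. P1: load  L0  bus=[BusRd]  L0: P0=I P1=S P2=I P3=O  mem[L0]=13
9. P3: store L3 := 34  bus=[BusRdX]  L3: P0=I P1=I P2=I P3=M  mem[L3]=30
10. P0: store L1 := 85  bus=[BusRdX]  L1: P0=M P1=I P2=I P3=I  mem[L1]=40
11. P1: store L3 := 41  bus=[BusRdX,Flush]  L3: P0=I P1=M P2=I P3=I  mem[L3]=34
12. P2: load  L0  bus=[BusRd]  L0: P0=I P1=S P2=S P3=O  mem[L0]=13
13. P2: load  L0  bus=[-]  L0: P0=I P1=S P2=S P3=O  mem[L0]=13
14. P1: load  L3  bus=[-]  L3: P0=I P1=M P2=I P3=I  mem[L3]=34
15. P2: load  L3  bus=[BusRd]  L3: P0=I P1=O P2=S P3=I  mem[L3]=34
16. P0: store L0 := 1  bus=[BusRdX,Flush]  L0: P0=M P1=I P2=I P3=I  mem[L0]=83
17. P1: load  L6  bus=[BusRd]  L6: P0=S P1=S P2=I P3=I  mem[L6]=30
18. P3: load  L0  bus=[BusRd]  L0: P0=O P1=I P2=I P3=S  mem[L0]=83
19. P2: store L1 := 65  bus=[BusRdX,Flush]  L1: P0=I P1=I P2=M P3=I  mem[L1]=85
20. P2: load  L1  bus=[-]  L1: P0=I P1=I P2=M P3=I  mem[L1]=85
21. P1: load  L2  bus=[BusRd]  L2: P0=I P1=E P2=I P3=I  mem[L2]=10
22. P0: load  L6  bus=[-]  L6: P0=S P1=S P2=I P3=I  mem[L6]=30
23. P1: load  L0  bus=[BusRd]  L0: P0=O P1=S P2=I P3=S  mem[L0]=83
24. P0: store L0 := 3  bus=[BusUpgr]  L0: P0=M P1=I P2=I P3=I  mem[L0]=83
25. P2: load  L4  bus=[BusRd]  L4: P0=O P1=S P2=S P3=I  mem[L4]=20
26. P3: store L3 := 54  bus=[BusRdX,Flush]  L3: P0=I P1=I P2=I P3=M  mem[L3]=41
27. P1: load  L2  bus=[-]  L2: P0=I P1=E P2=I P3=I  mem[L2]=10
28. P3: load  L3  bus=[-]  L3: P0=I P1=I P2=I P3=M  mem[L3]=41
29. P1: store L6 := 21  bus=[BusUpgr]  L6: P0=I P1=M P2=I P3=I  mem[L6]=30
30. P2: load  L1  bus=[-]  L1: P0=I P1=I P2=M P3=I  mem[L1]=85

invalidations = 3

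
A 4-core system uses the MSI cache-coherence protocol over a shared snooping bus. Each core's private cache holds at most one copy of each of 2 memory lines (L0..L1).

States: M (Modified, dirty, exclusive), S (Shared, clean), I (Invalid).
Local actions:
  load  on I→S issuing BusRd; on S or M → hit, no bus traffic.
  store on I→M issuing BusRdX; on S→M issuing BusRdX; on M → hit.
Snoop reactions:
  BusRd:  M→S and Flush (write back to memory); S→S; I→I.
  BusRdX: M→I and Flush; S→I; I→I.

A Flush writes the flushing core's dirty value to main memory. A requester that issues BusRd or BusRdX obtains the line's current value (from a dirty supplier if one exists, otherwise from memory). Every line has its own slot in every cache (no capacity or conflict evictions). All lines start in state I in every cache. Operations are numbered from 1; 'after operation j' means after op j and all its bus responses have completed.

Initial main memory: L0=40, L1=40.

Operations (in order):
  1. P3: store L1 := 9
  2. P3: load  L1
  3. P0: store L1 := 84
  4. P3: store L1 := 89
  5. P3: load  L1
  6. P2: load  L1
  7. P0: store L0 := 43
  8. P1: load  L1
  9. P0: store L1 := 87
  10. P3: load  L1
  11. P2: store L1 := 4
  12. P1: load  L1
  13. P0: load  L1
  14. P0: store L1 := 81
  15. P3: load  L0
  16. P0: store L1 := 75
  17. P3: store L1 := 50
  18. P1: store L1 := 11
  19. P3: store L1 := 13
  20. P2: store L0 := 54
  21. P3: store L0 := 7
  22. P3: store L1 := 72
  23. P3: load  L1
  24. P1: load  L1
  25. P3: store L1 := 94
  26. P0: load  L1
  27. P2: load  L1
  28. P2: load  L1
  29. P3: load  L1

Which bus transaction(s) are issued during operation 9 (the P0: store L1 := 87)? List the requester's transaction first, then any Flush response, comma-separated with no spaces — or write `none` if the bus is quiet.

step 1: P3: store L1 := 9  ⟶  IIIM  (L1)  txn=BusRdX  M[L1]=40
step 2: P3: load  L1  ⟶  IIIM  (L1)  txn=∅  M[L1]=40
step 3: P0: store L1 := 84  ⟶  MIII  (L1)  txn=BusRdX+Flush  M[L1]=9
step 4: P3: store L1 := 89  ⟶  IIIM  (L1)  txn=BusRdX+Flush  M[L1]=84
step 5: P3: load  L1  ⟶  IIIM  (L1)  txn=∅  M[L1]=84
step 6: P2: load  L1  ⟶  IISS  (L1)  txn=BusRd+Flush  M[L1]=89
step 7: P0: store L0 := 43  ⟶  MIII  (L0)  txn=BusRdX  M[L0]=40
step 8: P1: load  L1  ⟶  ISSS  (L1)  txn=BusRd  M[L1]=89
step 9: P0: store L1 := 87  ⟶  MIII  (L1)  txn=BusRdX  M[L1]=89
step 10: P3: load  L1  ⟶  SIIS  (L1)  txn=BusRd+Flush  M[L1]=87
step 11: P2: store L1 := 4  ⟶  IIMI  (L1)  txn=BusRdX  M[L1]=87
step 12: P1: load  L1  ⟶  ISSI  (L1)  txn=BusRd+Flush  M[L1]=4
step 13: P0: load  L1  ⟶  SSSI  (L1)  txn=BusRd  M[L1]=4
step 14: P0: store L1 := 81  ⟶  MIII  (L1)  txn=BusRdX  M[L1]=4
step 15: P3: load  L0  ⟶  SIIS  (L0)  txn=BusRd+Flush  M[L0]=43
step 16: P0: store L1 := 75  ⟶  MIII  (L1)  txn=∅  M[L1]=4
step 17: P3: store L1 := 50  ⟶  IIIM  (L1)  txn=BusRdX+Flush  M[L1]=75
step 18: P1: store L1 := 11  ⟶  IMII  (L1)  txn=BusRdX+Flush  M[L1]=50
step 19: P3: store L1 := 13  ⟶  IIIM  (L1)  txn=BusRdX+Flush  M[L1]=11
step 20: P2: store L0 := 54  ⟶  IIMI  (L0)  txn=BusRdX  M[L0]=43
step 21: P3: store L0 := 7  ⟶  IIIM  (L0)  txn=BusRdX+Flush  M[L0]=54
step 22: P3: store L1 := 72  ⟶  IIIM  (L1)  txn=∅  M[L1]=11
step 23: P3: load  L1  ⟶  IIIM  (L1)  txn=∅  M[L1]=11
step 24: P1: load  L1  ⟶  ISIS  (L1)  txn=BusRd+Flush  M[L1]=72
step 25: P3: store L1 := 94  ⟶  IIIM  (L1)  txn=BusRdX  M[L1]=72
step 26: P0: load  L1  ⟶  SIIS  (L1)  txn=BusRd+Flush  M[L1]=94
step 27: P2: load  L1  ⟶  SISS  (L1)  txn=BusRd  M[L1]=94
step 28: P2: load  L1  ⟶  SISS  (L1)  txn=∅  M[L1]=94
step 29: P3: load  L1  ⟶  SISS  (L1)  txn=∅  M[L1]=94

bus = BusRdX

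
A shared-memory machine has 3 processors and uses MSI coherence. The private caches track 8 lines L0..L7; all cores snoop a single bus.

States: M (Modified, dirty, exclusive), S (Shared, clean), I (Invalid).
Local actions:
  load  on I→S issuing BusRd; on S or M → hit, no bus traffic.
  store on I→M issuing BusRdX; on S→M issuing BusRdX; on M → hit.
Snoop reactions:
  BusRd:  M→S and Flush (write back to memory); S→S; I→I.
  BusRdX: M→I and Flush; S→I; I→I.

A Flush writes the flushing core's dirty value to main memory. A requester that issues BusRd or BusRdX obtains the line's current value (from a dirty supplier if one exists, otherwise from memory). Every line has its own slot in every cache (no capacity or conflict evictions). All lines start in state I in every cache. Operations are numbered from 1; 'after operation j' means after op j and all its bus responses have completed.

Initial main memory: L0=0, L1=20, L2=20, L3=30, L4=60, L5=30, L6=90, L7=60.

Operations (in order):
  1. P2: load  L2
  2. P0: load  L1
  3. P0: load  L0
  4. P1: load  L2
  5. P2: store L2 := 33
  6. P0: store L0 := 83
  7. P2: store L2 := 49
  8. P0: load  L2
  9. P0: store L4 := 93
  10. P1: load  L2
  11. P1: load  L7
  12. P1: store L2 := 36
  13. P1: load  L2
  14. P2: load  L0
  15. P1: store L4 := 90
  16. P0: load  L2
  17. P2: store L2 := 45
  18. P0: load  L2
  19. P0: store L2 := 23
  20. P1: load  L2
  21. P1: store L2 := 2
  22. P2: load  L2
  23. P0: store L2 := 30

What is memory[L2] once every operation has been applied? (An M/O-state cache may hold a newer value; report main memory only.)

memory[L2] = 2

[1] P2: load  L2 | P0:I, P1:I, P2:S(20) | bus: BusRd
[2] P0: load  L1 | P0:S(20), P1:I, P2:I | bus: BusRd
[3] P0: load  L0 | P0:S(0), P1:I, P2:I | bus: BusRd
[4] P1: load  L2 | P0:I, P1:S(20), P2:S(20) | bus: BusRd
[5] P2: store L2 := 33 | P0:I, P1:I, P2:M(33) | bus: BusRdX
[6] P0: store L0 := 83 | P0:M(83), P1:I, P2:I | bus: BusRdX
[7] P2: store L2 := 49 | P0:I, P1:I, P2:M(49) | bus: none
[8] P0: load  L2 | P0:S(49), P1:I, P2:S(49) | bus: BusRd,Flush
[9] P0: store L4 := 93 | P0:M(93), P1:I, P2:I | bus: BusRdX
[10] P1: load  L2 | P0:S(49), P1:S(49), P2:S(49) | bus: BusRd
[11] P1: load  L7 | P0:I, P1:S(60), P2:I | bus: BusRd
[12] P1: store L2 := 36 | P0:I, P1:M(36), P2:I | bus: BusRdX
[13] P1: load  L2 | P0:I, P1:M(36), P2:I | bus: none
[14] P2: load  L0 | P0:S(83), P1:I, P2:S(83) | bus: BusRd,Flush
[15] P1: store L4 := 90 | P0:I, P1:M(90), P2:I | bus: BusRdX,Flush
[16] P0: load  L2 | P0:S(36), P1:S(36), P2:I | bus: BusRd,Flush
[17] P2: store L2 := 45 | P0:I, P1:I, P2:M(45) | bus: BusRdX
[18] P0: load  L2 | P0:S(45), P1:I, P2:S(45) | bus: BusRd,Flush
[19] P0: store L2 := 23 | P0:M(23), P1:I, P2:I | bus: BusRdX
[20] P1: load  L2 | P0:S(23), P1:S(23), P2:I | bus: BusRd,Flush
[21] P1: store L2 := 2 | P0:I, P1:M(2), P2:I | bus: BusRdX
[22] P2: load  L2 | P0:I, P1:S(2), P2:S(2) | bus: BusRd,Flush
[23] P0: store L2 := 30 | P0:M(30), P1:I, P2:I | bus: BusRdX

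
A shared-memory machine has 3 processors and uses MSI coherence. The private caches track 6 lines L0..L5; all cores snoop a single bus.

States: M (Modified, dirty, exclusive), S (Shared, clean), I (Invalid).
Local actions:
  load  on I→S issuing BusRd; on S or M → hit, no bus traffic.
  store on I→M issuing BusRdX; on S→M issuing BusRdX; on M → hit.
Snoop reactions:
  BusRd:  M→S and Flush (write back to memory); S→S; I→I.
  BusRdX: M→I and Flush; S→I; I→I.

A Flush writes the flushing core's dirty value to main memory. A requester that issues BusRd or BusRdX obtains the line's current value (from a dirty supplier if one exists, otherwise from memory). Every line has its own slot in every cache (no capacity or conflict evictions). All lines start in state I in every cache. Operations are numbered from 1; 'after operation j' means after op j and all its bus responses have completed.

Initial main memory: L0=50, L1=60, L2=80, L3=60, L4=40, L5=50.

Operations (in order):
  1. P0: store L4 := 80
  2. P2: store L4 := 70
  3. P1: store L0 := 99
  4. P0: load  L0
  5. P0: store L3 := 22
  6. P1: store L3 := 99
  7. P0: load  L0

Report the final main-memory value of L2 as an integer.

memory[L2] = 80

step 1: P0: store L4 := 80  ⟶  MII  (L4)  txn=BusRdX  M[L4]=40
step 2: P2: store L4 := 70  ⟶  IIM  (L4)  txn=BusRdX+Flush  M[L4]=80
step 3: P1: store L0 := 99  ⟶  IMI  (L0)  txn=BusRdX  M[L0]=50
step 4: P0: load  L0  ⟶  SSI  (L0)  txn=BusRd+Flush  M[L0]=99
step 5: P0: store L3 := 22  ⟶  MII  (L3)  txn=BusRdX  M[L3]=60
step 6: P1: store L3 := 99  ⟶  IMI  (L3)  txn=BusRdX+Flush  M[L3]=22
step 7: P0: load  L0  ⟶  SSI  (L0)  txn=∅  M[L0]=99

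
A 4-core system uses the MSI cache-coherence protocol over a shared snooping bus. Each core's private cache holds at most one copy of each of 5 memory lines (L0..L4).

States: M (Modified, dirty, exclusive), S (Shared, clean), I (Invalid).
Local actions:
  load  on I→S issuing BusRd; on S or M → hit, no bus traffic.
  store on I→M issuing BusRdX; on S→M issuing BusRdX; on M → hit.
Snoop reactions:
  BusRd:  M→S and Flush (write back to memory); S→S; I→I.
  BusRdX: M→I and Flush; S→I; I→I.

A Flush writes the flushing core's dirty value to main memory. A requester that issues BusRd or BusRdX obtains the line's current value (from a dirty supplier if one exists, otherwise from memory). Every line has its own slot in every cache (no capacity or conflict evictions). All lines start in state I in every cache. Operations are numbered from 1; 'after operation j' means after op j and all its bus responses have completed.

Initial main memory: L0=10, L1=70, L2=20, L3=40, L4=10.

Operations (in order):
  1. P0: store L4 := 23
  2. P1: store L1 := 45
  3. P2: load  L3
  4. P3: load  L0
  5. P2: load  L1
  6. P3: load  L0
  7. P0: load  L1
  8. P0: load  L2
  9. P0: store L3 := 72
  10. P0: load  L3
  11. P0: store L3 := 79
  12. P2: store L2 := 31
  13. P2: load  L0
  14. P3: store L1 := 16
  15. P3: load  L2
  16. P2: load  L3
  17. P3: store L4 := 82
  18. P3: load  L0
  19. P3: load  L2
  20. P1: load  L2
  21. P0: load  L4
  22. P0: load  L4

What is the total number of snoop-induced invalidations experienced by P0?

[1] P0: store L4 := 23 | P0:M(23), P1:I, P2:I, P3:I | bus: BusRdX
[2] P1: store L1 := 45 | P0:I, P1:M(45), P2:I, P3:I | bus: BusRdX
[3] P2: load  L3 | P0:I, P1:I, P2:S(40), P3:I | bus: BusRd
[4] P3: load  L0 | P0:I, P1:I, P2:I, P3:S(10) | bus: BusRd
[5] P2: load  L1 | P0:I, P1:S(45), P2:S(45), P3:I | bus: BusRd,Flush
[6] P3: load  L0 | P0:I, P1:I, P2:I, P3:S(10) | bus: none
[7] P0: load  L1 | P0:S(45), P1:S(45), P2:S(45), P3:I | bus: BusRd
[8] P0: load  L2 | P0:S(20), P1:I, P2:I, P3:I | bus: BusRd
[9] P0: store L3 := 72 | P0:M(72), P1:I, P2:I, P3:I | bus: BusRdX
[10] P0: load  L3 | P0:M(72), P1:I, P2:I, P3:I | bus: none
[11] P0: store L3 := 79 | P0:M(79), P1:I, P2:I, P3:I | bus: none
[12] P2: store L2 := 31 | P0:I, P1:I, P2:M(31), P3:I | bus: BusRdX
[13] P2: load  L0 | P0:I, P1:I, P2:S(10), P3:S(10) | bus: BusRd
[14] P3: store L1 := 16 | P0:I, P1:I, P2:I, P3:M(16) | bus: BusRdX
[15] P3: load  L2 | P0:I, P1:I, P2:S(31), P3:S(31) | bus: BusRd,Flush
[16] P2: load  L3 | P0:S(79), P1:I, P2:S(79), P3:I | bus: BusRd,Flush
[17] P3: store L4 := 82 | P0:I, P1:I, P2:I, P3:M(82) | bus: BusRdX,Flush
[18] P3: load  L0 | P0:I, P1:I, P2:S(10), P3:S(10) | bus: none
[19] P3: load  L2 | P0:I, P1:I, P2:S(31), P3:S(31) | bus: none
[20] P1: load  L2 | P0:I, P1:S(31), P2:S(31), P3:S(31) | bus: BusRd
[21] P0: load  L4 | P0:S(82), P1:I, P2:I, P3:S(82) | bus: BusRd,Flush
[22] P0: load  L4 | P0:S(82), P1:I, P2:I, P3:S(82) | bus: none

invalidations = 3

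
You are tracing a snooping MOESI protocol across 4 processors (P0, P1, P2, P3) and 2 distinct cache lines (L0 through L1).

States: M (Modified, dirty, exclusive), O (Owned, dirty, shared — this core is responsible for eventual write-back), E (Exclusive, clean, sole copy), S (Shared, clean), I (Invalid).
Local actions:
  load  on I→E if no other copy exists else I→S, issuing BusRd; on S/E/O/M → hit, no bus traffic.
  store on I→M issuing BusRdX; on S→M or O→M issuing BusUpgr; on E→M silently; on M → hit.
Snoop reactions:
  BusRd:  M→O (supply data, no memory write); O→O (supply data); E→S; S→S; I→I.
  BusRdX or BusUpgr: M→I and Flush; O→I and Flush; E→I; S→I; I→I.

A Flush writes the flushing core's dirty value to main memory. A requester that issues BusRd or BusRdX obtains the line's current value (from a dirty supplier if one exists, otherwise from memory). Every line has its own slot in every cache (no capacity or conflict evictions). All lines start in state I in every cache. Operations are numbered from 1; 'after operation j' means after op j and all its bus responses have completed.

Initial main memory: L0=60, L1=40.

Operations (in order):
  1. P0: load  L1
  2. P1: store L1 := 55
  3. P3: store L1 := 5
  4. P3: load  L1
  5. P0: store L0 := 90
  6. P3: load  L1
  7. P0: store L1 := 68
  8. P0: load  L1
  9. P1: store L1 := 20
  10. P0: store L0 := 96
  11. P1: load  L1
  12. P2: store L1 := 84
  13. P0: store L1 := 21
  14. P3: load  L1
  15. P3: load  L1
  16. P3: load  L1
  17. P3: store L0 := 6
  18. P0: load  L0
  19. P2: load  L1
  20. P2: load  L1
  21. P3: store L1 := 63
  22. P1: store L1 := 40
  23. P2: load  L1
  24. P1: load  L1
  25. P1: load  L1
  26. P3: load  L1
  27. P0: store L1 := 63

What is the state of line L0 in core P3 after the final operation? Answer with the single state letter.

state = O

  op1 P0: load  L1 → E/I/I/I on L1; bus BusRd; mem=40
  op2 P1: store L1 := 55 → I/M/I/I on L1; bus BusRdX; mem=40
  op3 P3: store L1 := 5 → I/I/I/M on L1; bus BusRdX Flush; mem=55
  op4 P3: load  L1 → I/I/I/M on L1; bus (none); mem=55
  op5 P0: store L0 := 90 → M/I/I/I on L0; bus BusRdX; mem=60
  op6 P3: load  L1 → I/I/I/M on L1; bus (none); mem=55
  op7 P0: store L1 := 68 → M/I/I/I on L1; bus BusRdX Flush; mem=5
  op8 P0: load  L1 → M/I/I/I on L1; bus (none); mem=5
  op9 P1: store L1 := 20 → I/M/I/I on L1; bus BusRdX Flush; mem=68
  op10 P0: store L0 := 96 → M/I/I/I on L0; bus (none); mem=60
  op11 P1: load  L1 → I/M/I/I on L1; bus (none); mem=68
  op12 P2: store L1 := 84 → I/I/M/I on L1; bus BusRdX Flush; mem=20
  op13 P0: store L1 := 21 → M/I/I/I on L1; bus BusRdX Flush; mem=84
  op14 P3: load  L1 → O/I/I/S on L1; bus BusRd; mem=84
  op15 P3: load  L1 → O/I/I/S on L1; bus (none); mem=84
  op16 P3: load  L1 → O/I/I/S on L1; bus (none); mem=84
  op17 P3: store L0 := 6 → I/I/I/M on L0; bus BusRdX Flush; mem=96
  op18 P0: load  L0 → S/I/I/O on L0; bus BusRd; mem=96
  op19 P2: load  L1 → O/I/S/S on L1; bus BusRd; mem=84
  op20 P2: load  L1 → O/I/S/S on L1; bus (none); mem=84
  op21 P3: store L1 := 63 → I/I/I/M on L1; bus BusUpgr Flush; mem=21
  op22 P1: store L1 := 40 → I/M/I/I on L1; bus BusRdX Flush; mem=63
  op23 P2: load  L1 → I/O/S/I on L1; bus BusRd; mem=63
  op24 P1: load  L1 → I/O/S/I on L1; bus (none); mem=63
  op25 P1: load  L1 → I/O/S/I on L1; bus (none); mem=63
  op26 P3: load  L1 → I/O/S/S on L1; bus BusRd; mem=63
  op27 P0: store L1 := 63 → M/I/I/I on L1; bus BusRdX Flush; mem=40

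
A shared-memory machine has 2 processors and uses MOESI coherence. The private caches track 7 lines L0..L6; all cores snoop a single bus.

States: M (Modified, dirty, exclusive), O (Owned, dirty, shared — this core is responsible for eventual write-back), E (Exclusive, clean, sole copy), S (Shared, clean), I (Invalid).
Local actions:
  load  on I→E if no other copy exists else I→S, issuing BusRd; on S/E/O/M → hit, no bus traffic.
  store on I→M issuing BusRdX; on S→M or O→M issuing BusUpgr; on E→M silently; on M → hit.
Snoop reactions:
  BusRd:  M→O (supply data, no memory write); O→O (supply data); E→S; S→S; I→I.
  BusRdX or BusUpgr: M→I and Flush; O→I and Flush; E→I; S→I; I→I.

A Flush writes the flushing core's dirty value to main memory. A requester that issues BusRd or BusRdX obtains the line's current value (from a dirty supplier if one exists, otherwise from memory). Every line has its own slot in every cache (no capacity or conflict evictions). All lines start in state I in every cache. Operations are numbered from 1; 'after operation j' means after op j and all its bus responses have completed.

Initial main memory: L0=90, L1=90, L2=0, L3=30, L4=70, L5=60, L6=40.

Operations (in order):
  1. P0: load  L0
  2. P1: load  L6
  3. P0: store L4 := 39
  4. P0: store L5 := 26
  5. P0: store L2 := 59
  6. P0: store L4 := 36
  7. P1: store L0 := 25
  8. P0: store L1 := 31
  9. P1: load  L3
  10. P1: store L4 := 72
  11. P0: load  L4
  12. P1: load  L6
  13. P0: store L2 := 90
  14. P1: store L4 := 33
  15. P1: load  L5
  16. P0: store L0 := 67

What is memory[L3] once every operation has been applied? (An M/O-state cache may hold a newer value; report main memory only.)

memory[L3] = 30

[1] P0: load  L0 | P0:E(90), P1:I | bus: BusRd
[2] P1: load  L6 | P0:I, P1:E(40) | bus: BusRd
[3] P0: store L4 := 39 | P0:M(39), P1:I | bus: BusRdX
[4] P0: store L5 := 26 | P0:M(26), P1:I | bus: BusRdX
[5] P0: store L2 := 59 | P0:M(59), P1:I | bus: BusRdX
[6] P0: store L4 := 36 | P0:M(36), P1:I | bus: none
[7] P1: store L0 := 25 | P0:I, P1:M(25) | bus: BusRdX
[8] P0: store L1 := 31 | P0:M(31), P1:I | bus: BusRdX
[9] P1: load  L3 | P0:I, P1:E(30) | bus: BusRd
[10] P1: store L4 := 72 | P0:I, P1:M(72) | bus: BusRdX,Flush
[11] P0: load  L4 | P0:S(72), P1:O(72) | bus: BusRd
[12] P1: load  L6 | P0:I, P1:E(40) | bus: none
[13] P0: store L2 := 90 | P0:M(90), P1:I | bus: none
[14] P1: store L4 := 33 | P0:I, P1:M(33) | bus: BusUpgr
[15] P1: load  L5 | P0:O(26), P1:S(26) | bus: BusRd
[16] P0: store L0 := 67 | P0:M(67), P1:I | bus: BusRdX,Flush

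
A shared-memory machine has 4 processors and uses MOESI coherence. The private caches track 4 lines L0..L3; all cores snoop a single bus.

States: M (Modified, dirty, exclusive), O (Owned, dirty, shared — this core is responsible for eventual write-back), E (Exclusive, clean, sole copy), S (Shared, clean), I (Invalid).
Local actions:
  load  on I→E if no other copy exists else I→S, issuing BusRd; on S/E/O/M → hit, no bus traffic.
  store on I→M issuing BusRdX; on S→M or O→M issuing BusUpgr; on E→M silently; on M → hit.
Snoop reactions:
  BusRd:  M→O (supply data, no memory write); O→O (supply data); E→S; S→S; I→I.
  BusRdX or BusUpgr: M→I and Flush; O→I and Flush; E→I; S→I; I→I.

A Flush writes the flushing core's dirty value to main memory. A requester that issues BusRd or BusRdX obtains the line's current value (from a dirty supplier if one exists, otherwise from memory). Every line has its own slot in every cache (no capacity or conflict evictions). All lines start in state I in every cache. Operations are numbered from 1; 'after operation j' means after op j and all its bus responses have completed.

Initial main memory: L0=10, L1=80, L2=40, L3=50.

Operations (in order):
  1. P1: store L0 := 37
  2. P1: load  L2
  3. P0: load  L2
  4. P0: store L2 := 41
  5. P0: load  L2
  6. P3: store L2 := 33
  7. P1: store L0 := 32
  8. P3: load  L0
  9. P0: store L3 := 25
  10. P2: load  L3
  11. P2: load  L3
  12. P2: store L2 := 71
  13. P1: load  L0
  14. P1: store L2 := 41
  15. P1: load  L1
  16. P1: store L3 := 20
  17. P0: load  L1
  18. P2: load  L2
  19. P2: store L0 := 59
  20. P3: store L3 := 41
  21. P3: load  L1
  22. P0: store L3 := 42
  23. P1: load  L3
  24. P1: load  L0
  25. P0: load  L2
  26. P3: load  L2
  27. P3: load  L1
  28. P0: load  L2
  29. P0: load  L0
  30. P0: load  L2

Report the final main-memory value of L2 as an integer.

memory[L2] = 71

step 1: P1: store L0 := 37  ⟶  IMII  (L0)  txn=BusRdX  M[L0]=10
step 2: P1: load  L2  ⟶  IEII  (L2)  txn=BusRd  M[L2]=40
step 3: P0: load  L2  ⟶  SSII  (L2)  txn=BusRd  M[L2]=40
step 4: P0: store L2 := 41  ⟶  MIII  (L2)  txn=BusUpgr  M[L2]=40
step 5: P0: load  L2  ⟶  MIII  (L2)  txn=∅  M[L2]=40
step 6: P3: store L2 := 33  ⟶  IIIM  (L2)  txn=BusRdX+Flush  M[L2]=41
step 7: P1: store L0 := 32  ⟶  IMII  (L0)  txn=∅  M[L0]=10
step 8: P3: load  L0  ⟶  IOIS  (L0)  txn=BusRd  M[L0]=10
step 9: P0: store L3 := 25  ⟶  MIII  (L3)  txn=BusRdX  M[L3]=50
step 10: P2: load  L3  ⟶  OISI  (L3)  txn=BusRd  M[L3]=50
step 11: P2: load  L3  ⟶  OISI  (L3)  txn=∅  M[L3]=50
step 12: P2: store L2 := 71  ⟶  IIMI  (L2)  txn=BusRdX+Flush  M[L2]=33
step 13: P1: load  L0  ⟶  IOIS  (L0)  txn=∅  M[L0]=10
step 14: P1: store L2 := 41  ⟶  IMII  (L2)  txn=BusRdX+Flush  M[L2]=71
step 15: P1: load  L1  ⟶  IEII  (L1)  txn=BusRd  M[L1]=80
step 16: P1: store L3 := 20  ⟶  IMII  (L3)  txn=BusRdX+Flush  M[L3]=25
step 17: P0: load  L1  ⟶  SSII  (L1)  txn=BusRd  M[L1]=80
step 18: P2: load  L2  ⟶  IOSI  (L2)  txn=BusRd  M[L2]=71
step 19: P2: store L0 := 59  ⟶  IIMI  (L0)  txn=BusRdX+Flush  M[L0]=32
step 20: P3: store L3 := 41  ⟶  IIIM  (L3)  txn=BusRdX+Flush  M[L3]=20
step 21: P3: load  L1  ⟶  SSIS  (L1)  txn=BusRd  M[L1]=80
step 22: P0: store L3 := 42  ⟶  MIII  (L3)  txn=BusRdX+Flush  M[L3]=41
step 23: P1: load  L3  ⟶  OSII  (L3)  txn=BusRd  M[L3]=41
step 24: P1: load  L0  ⟶  ISOI  (L0)  txn=BusRd  M[L0]=32
step 25: P0: load  L2  ⟶  SOSI  (L2)  txn=BusRd  M[L2]=71
step 26: P3: load  L2  ⟶  SOSS  (L2)  txn=BusRd  M[L2]=71
step 27: P3: load  L1  ⟶  SSIS  (L1)  txn=∅  M[L1]=80
step 28: P0: load  L2  ⟶  SOSS  (L2)  txn=∅  M[L2]=71
step 29: P0: load  L0  ⟶  SSOI  (L0)  txn=BusRd  M[L0]=32
step 30: P0: load  L2  ⟶  SOSS  (L2)  txn=∅  M[L2]=71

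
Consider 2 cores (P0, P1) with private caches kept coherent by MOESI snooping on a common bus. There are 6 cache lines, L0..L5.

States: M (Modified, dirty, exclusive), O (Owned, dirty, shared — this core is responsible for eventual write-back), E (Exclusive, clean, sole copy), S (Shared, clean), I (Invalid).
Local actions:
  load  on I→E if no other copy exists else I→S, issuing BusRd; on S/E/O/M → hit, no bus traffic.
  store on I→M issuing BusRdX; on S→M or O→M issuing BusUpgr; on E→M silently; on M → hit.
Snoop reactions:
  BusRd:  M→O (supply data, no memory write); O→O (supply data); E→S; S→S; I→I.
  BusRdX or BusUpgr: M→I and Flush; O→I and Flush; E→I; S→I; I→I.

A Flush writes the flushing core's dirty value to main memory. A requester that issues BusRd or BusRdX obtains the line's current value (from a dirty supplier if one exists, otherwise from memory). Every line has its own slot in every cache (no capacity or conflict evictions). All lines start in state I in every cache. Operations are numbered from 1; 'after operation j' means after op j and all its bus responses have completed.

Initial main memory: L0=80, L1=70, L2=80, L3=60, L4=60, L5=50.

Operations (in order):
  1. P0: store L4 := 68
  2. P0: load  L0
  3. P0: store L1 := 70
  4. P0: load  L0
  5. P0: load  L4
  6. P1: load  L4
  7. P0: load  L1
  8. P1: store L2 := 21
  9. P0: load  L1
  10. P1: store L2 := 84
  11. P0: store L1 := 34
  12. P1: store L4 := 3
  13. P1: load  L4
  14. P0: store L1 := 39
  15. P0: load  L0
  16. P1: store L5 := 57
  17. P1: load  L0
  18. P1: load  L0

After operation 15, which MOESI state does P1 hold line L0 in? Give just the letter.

state = I

1. P0: store L4 := 68  bus=[BusRdX]  L4: P0=M P1=I  mem[L4]=60
2. P0: load  L0  bus=[BusRd]  L0: P0=E P1=I  mem[L0]=80
3. P0: store L1 := 70  bus=[BusRdX]  L1: P0=M P1=I  mem[L1]=70
4. P0: load  L0  bus=[-]  L0: P0=E P1=I  mem[L0]=80
5. P0: load  L4  bus=[-]  L4: P0=M P1=I  mem[L4]=60
6. P1: load  L4  bus=[BusRd]  L4: P0=O P1=S  mem[L4]=60
7. P0: load  L1  bus=[-]  L1: P0=M P1=I  mem[L1]=70
8. P1: store L2 := 21  bus=[BusRdX]  L2: P0=I P1=M  mem[L2]=80
9. P0: load  L1  bus=[-]  L1: P0=M P1=I  mem[L1]=70
10. P1: store L2 := 84  bus=[-]  L2: P0=I P1=M  mem[L2]=80
11. P0: store L1 := 34  bus=[-]  L1: P0=M P1=I  mem[L1]=70
12. P1: store L4 := 3  bus=[BusUpgr,Flush]  L4: P0=I P1=M  mem[L4]=68
13. P1: load  L4  bus=[-]  L4: P0=I P1=M  mem[L4]=68
14. P0: store L1 := 39  bus=[-]  L1: P0=M P1=I  mem[L1]=70
15. P0: load  L0  bus=[-]  L0: P0=E P1=I  mem[L0]=80
16. P1: store L5 := 57  bus=[BusRdX]  L5: P0=I P1=M  mem[L5]=50
17. P1: load  L0  bus=[BusRd]  L0: P0=S P1=S  mem[L0]=80
18. P1: load  L0  bus=[-]  L0: P0=S P1=S  mem[L0]=80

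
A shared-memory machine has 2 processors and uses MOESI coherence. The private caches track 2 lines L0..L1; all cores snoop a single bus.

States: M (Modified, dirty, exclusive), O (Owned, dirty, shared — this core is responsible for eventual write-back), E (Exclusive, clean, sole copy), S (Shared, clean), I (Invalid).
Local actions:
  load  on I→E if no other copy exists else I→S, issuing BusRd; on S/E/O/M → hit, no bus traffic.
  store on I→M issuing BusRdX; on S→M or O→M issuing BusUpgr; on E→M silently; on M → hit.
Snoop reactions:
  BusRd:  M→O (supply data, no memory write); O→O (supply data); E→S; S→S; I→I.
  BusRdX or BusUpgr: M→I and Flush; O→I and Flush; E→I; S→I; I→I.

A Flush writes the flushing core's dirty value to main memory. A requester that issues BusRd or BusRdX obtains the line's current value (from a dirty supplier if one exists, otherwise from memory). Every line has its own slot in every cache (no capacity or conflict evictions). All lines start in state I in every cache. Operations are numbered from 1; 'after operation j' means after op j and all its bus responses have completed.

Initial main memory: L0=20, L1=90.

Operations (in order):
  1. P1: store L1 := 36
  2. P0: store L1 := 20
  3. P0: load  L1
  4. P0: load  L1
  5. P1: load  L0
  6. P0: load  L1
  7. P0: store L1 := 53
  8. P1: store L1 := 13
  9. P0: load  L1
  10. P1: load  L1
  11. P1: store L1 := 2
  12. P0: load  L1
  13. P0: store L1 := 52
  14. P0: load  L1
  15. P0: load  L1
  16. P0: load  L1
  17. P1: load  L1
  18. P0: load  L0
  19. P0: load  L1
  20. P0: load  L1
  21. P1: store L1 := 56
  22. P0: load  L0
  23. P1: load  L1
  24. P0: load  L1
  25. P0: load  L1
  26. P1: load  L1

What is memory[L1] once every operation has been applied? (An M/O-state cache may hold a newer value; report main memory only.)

1. P1: store L1 := 36  bus=[BusRdX]  L1: P0=I P1=M  mem[L1]=90
2. P0: store L1 := 20  bus=[BusRdX,Flush]  L1: P0=M P1=I  mem[L1]=36
3. P0: load  L1  bus=[-]  L1: P0=M P1=I  mem[L1]=36
4. P0: load  L1  bus=[-]  L1: P0=M P1=I  mem[L1]=36
5. P1: load  L0  bus=[BusRd]  L0: P0=I P1=E  mem[L0]=20
6. P0: load  L1  bus=[-]  L1: P0=M P1=I  mem[L1]=36
7. P0: store L1 := 53  bus=[-]  L1: P0=M P1=I  mem[L1]=36
8. P1: store L1 := 13  bus=[BusRdX,Flush]  L1: P0=I P1=M  mem[L1]=53
9. P0: load  L1  bus=[BusRd]  L1: P0=S P1=O  mem[L1]=53
10. P1: load  L1  bus=[-]  L1: P0=S P1=O  mem[L1]=53
11. P1: store L1 := 2  bus=[BusUpgr]  L1: P0=I P1=M  mem[L1]=53
12. P0: load  L1  bus=[BusRd]  L1: P0=S P1=O  mem[L1]=53
13. P0: store L1 := 52  bus=[BusUpgr,Flush]  L1: P0=M P1=I  mem[L1]=2
14. P0: load  L1  bus=[-]  L1: P0=M P1=I  mem[L1]=2
15. P0: load  L1  bus=[-]  L1: P0=M P1=I  mem[L1]=2
16. P0: load  L1  bus=[-]  L1: P0=M P1=I  mem[L1]=2
17. P1: load  L1  bus=[BusRd]  L1: P0=O P1=S  mem[L1]=2
18. P0: load  L0  bus=[BusRd]  L0: P0=S P1=S  mem[L0]=20
19. P0: load  L1  bus=[-]  L1: P0=O P1=S  mem[L1]=2
20. P0: load  L1  bus=[-]  L1: P0=O P1=S  mem[L1]=2
21. P1: store L1 := 56  bus=[BusUpgr,Flush]  L1: P0=I P1=M  mem[L1]=52
22. P0: load  L0  bus=[-]  L0: P0=S P1=S  mem[L0]=20
23. P1: load  L1  bus=[-]  L1: P0=I P1=M  mem[L1]=52
24. P0: load  L1  bus=[BusRd]  L1: P0=S P1=O  mem[L1]=52
25. P0: load  L1  bus=[-]  L1: P0=S P1=O  mem[L1]=52
26. P1: load  L1  bus=[-]  L1: P0=S P1=O  mem[L1]=52

memory[L1] = 52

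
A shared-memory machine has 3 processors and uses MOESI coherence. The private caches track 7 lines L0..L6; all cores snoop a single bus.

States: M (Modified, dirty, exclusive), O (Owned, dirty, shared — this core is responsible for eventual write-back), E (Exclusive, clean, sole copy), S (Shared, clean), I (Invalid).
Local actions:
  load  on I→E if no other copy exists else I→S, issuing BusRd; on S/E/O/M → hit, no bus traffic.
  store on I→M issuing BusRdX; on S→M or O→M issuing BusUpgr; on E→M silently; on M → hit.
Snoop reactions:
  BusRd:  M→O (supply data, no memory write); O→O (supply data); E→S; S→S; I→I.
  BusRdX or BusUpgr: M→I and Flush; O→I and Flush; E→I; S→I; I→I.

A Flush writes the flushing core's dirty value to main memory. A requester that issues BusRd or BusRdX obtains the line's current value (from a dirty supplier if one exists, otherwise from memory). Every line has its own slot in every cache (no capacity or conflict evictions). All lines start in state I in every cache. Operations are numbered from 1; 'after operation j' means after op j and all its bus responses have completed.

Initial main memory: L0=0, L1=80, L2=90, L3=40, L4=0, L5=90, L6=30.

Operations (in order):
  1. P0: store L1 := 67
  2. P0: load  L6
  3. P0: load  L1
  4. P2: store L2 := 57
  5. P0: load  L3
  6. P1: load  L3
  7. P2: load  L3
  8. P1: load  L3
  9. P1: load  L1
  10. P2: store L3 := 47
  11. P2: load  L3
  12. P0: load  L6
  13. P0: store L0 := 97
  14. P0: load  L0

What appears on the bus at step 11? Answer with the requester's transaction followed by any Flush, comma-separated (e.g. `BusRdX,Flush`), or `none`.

1. P0: store L1 := 67  bus=[BusRdX]  L1: P0=M P1=I P2=I  mem[L1]=80
2. P0: load  L6  bus=[BusRd]  L6: P0=E P1=I P2=I  mem[L6]=30
3. P0: load  L1  bus=[-]  L1: P0=M P1=I P2=I  mem[L1]=80
4. P2: store L2 := 57  bus=[BusRdX]  L2: P0=I P1=I P2=M  mem[L2]=90
5. P0: load  L3  bus=[BusRd]  L3: P0=E P1=I P2=I  mem[L3]=40
6. P1: load  L3  bus=[BusRd]  L3: P0=S P1=S P2=I  mem[L3]=40
7. P2: load  L3  bus=[BusRd]  L3: P0=S P1=S P2=S  mem[L3]=40
8. P1: load  L3  bus=[-]  L3: P0=S P1=S P2=S  mem[L3]=40
9. P1: load  L1  bus=[BusRd]  L1: P0=O P1=S P2=I  mem[L1]=80
10. P2: store L3 := 47  bus=[BusUpgr]  L3: P0=I P1=I P2=M  mem[L3]=40
11. P2: load  L3  bus=[-]  L3: P0=I P1=I P2=M  mem[L3]=40
12. P0: load  L6  bus=[-]  L6: P0=E P1=I P2=I  mem[L6]=30
13. P0: store L0 := 97  bus=[BusRdX]  L0: P0=M P1=I P2=I  mem[L0]=0
14. P0: load  L0  bus=[-]  L0: P0=M P1=I P2=I  mem[L0]=0

bus = none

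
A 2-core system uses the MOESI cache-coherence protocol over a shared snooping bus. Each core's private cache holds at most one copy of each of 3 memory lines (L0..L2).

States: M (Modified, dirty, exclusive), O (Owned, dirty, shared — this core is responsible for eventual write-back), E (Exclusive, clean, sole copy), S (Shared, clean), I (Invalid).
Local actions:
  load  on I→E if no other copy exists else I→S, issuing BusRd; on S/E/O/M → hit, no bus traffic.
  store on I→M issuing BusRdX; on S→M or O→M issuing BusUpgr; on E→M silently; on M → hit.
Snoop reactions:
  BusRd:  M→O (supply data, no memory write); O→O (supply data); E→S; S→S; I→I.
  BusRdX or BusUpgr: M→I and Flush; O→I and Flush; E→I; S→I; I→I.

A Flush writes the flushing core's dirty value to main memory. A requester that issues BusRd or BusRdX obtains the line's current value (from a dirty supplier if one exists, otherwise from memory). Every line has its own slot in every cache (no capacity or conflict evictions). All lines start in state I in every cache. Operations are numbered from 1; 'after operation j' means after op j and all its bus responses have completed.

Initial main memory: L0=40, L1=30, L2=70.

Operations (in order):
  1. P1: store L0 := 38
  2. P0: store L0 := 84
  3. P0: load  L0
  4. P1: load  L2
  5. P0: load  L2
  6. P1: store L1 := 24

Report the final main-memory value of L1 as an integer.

memory[L1] = 30

step 1: P1: store L0 := 38  ⟶  IM  (L0)  txn=BusRdX  M[L0]=40
step 2: P0: store L0 := 84  ⟶  MI  (L0)  txn=BusRdX+Flush  M[L0]=38
step 3: P0: load  L0  ⟶  MI  (L0)  txn=∅  M[L0]=38
step 4: P1: load  L2  ⟶  IE  (L2)  txn=BusRd  M[L2]=70
step 5: P0: load  L2  ⟶  SS  (L2)  txn=BusRd  M[L2]=70
step 6: P1: store L1 := 24  ⟶  IM  (L1)  txn=BusRdX  M[L1]=30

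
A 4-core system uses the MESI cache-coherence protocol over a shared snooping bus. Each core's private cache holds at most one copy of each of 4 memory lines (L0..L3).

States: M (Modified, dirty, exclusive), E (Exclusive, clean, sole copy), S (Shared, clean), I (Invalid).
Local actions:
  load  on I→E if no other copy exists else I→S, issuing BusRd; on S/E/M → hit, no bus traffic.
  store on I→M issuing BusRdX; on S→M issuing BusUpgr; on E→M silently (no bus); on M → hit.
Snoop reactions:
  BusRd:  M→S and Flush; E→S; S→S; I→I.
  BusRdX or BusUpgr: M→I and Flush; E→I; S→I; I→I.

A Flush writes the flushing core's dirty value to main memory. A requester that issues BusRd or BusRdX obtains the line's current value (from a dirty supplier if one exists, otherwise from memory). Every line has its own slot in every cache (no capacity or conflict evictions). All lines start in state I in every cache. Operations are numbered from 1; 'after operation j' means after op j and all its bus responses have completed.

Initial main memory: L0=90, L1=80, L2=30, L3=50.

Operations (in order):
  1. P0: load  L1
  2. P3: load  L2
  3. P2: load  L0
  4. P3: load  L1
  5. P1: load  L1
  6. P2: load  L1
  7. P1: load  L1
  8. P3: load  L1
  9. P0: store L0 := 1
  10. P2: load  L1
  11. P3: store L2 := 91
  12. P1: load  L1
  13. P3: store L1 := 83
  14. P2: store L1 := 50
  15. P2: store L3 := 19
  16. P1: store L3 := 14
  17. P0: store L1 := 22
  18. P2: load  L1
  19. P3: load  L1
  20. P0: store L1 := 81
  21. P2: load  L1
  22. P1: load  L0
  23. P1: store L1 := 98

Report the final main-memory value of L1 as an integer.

[1] P0: load  L1 | P0:E(80), P1:I, P2:I, P3:I | bus: BusRd
[2] P3: load  L2 | P0:I, P1:I, P2:I, P3:E(30) | bus: BusRd
[3] P2: load  L0 | P0:I, P1:I, P2:E(90), P3:I | bus: BusRd
[4] P3: load  L1 | P0:S(80), P1:I, P2:I, P3:S(80) | bus: BusRd
[5] P1: load  L1 | P0:S(80), P1:S(80), P2:I, P3:S(80) | bus: BusRd
[6] P2: load  L1 | P0:S(80), P1:S(80), P2:S(80), P3:S(80) | bus: BusRd
[7] P1: load  L1 | P0:S(80), P1:S(80), P2:S(80), P3:S(80) | bus: none
[8] P3: load  L1 | P0:S(80), P1:S(80), P2:S(80), P3:S(80) | bus: none
[9] P0: store L0 := 1 | P0:M(1), P1:I, P2:I, P3:I | bus: BusRdX
[10] P2: load  L1 | P0:S(80), P1:S(80), P2:S(80), P3:S(80) | bus: none
[11] P3: store L2 := 91 | P0:I, P1:I, P2:I, P3:M(91) | bus: none
[12] P1: load  L1 | P0:S(80), P1:S(80), P2:S(80), P3:S(80) | bus: none
[13] P3: store L1 := 83 | P0:I, P1:I, P2:I, P3:M(83) | bus: BusUpgr
[14] P2: store L1 := 50 | P0:I, P1:I, P2:M(50), P3:I | bus: BusRdX,Flush
[15] P2: store L3 := 19 | P0:I, P1:I, P2:M(19), P3:I | bus: BusRdX
[16] P1: store L3 := 14 | P0:I, P1:M(14), P2:I, P3:I | bus: BusRdX,Flush
[17] P0: store L1 := 22 | P0:M(22), P1:I, P2:I, P3:I | bus: BusRdX,Flush
[18] P2: load  L1 | P0:S(22), P1:I, P2:S(22), P3:I | bus: BusRd,Flush
[19] P3: load  L1 | P0:S(22), P1:I, P2:S(22), P3:S(22) | bus: BusRd
[20] P0: store L1 := 81 | P0:M(81), P1:I, P2:I, P3:I | bus: BusUpgr
[21] P2: load  L1 | P0:S(81), P1:I, P2:S(81), P3:I | bus: BusRd,Flush
[22] P1: load  L0 | P0:S(1), P1:S(1), P2:I, P3:I | bus: BusRd,Flush
[23] P1: store L1 := 98 | P0:I, P1:M(98), P2:I, P3:I | bus: BusRdX

memory[L1] = 81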